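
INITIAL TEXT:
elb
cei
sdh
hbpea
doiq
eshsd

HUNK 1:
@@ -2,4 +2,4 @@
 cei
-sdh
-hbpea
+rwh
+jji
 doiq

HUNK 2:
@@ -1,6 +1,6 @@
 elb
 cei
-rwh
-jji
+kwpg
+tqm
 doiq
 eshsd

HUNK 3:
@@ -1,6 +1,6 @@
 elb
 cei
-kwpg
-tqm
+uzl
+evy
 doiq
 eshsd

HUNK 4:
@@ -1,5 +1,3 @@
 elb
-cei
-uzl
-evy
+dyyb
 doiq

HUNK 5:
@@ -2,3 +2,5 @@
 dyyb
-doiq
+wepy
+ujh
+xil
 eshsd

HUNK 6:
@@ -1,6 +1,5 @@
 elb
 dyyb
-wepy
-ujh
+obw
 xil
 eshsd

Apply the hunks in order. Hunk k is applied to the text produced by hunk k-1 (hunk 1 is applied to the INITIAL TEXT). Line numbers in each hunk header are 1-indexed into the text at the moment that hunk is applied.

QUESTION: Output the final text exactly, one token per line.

Answer: elb
dyyb
obw
xil
eshsd

Derivation:
Hunk 1: at line 2 remove [sdh,hbpea] add [rwh,jji] -> 6 lines: elb cei rwh jji doiq eshsd
Hunk 2: at line 1 remove [rwh,jji] add [kwpg,tqm] -> 6 lines: elb cei kwpg tqm doiq eshsd
Hunk 3: at line 1 remove [kwpg,tqm] add [uzl,evy] -> 6 lines: elb cei uzl evy doiq eshsd
Hunk 4: at line 1 remove [cei,uzl,evy] add [dyyb] -> 4 lines: elb dyyb doiq eshsd
Hunk 5: at line 2 remove [doiq] add [wepy,ujh,xil] -> 6 lines: elb dyyb wepy ujh xil eshsd
Hunk 6: at line 1 remove [wepy,ujh] add [obw] -> 5 lines: elb dyyb obw xil eshsd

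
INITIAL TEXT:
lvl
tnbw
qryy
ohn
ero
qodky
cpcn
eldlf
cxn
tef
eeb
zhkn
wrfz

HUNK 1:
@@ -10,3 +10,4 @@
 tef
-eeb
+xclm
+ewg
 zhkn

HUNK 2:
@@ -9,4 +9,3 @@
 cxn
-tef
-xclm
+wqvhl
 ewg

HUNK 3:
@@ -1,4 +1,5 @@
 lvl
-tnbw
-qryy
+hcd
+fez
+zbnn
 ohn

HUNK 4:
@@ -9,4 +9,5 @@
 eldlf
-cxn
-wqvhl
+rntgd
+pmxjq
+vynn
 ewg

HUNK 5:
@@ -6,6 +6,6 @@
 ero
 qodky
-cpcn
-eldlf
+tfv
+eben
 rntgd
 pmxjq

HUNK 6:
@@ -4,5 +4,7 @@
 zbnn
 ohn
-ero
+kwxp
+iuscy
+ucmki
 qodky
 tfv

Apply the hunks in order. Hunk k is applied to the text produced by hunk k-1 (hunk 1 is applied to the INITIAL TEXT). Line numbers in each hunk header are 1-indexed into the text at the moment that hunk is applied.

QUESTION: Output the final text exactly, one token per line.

Hunk 1: at line 10 remove [eeb] add [xclm,ewg] -> 14 lines: lvl tnbw qryy ohn ero qodky cpcn eldlf cxn tef xclm ewg zhkn wrfz
Hunk 2: at line 9 remove [tef,xclm] add [wqvhl] -> 13 lines: lvl tnbw qryy ohn ero qodky cpcn eldlf cxn wqvhl ewg zhkn wrfz
Hunk 3: at line 1 remove [tnbw,qryy] add [hcd,fez,zbnn] -> 14 lines: lvl hcd fez zbnn ohn ero qodky cpcn eldlf cxn wqvhl ewg zhkn wrfz
Hunk 4: at line 9 remove [cxn,wqvhl] add [rntgd,pmxjq,vynn] -> 15 lines: lvl hcd fez zbnn ohn ero qodky cpcn eldlf rntgd pmxjq vynn ewg zhkn wrfz
Hunk 5: at line 6 remove [cpcn,eldlf] add [tfv,eben] -> 15 lines: lvl hcd fez zbnn ohn ero qodky tfv eben rntgd pmxjq vynn ewg zhkn wrfz
Hunk 6: at line 4 remove [ero] add [kwxp,iuscy,ucmki] -> 17 lines: lvl hcd fez zbnn ohn kwxp iuscy ucmki qodky tfv eben rntgd pmxjq vynn ewg zhkn wrfz

Answer: lvl
hcd
fez
zbnn
ohn
kwxp
iuscy
ucmki
qodky
tfv
eben
rntgd
pmxjq
vynn
ewg
zhkn
wrfz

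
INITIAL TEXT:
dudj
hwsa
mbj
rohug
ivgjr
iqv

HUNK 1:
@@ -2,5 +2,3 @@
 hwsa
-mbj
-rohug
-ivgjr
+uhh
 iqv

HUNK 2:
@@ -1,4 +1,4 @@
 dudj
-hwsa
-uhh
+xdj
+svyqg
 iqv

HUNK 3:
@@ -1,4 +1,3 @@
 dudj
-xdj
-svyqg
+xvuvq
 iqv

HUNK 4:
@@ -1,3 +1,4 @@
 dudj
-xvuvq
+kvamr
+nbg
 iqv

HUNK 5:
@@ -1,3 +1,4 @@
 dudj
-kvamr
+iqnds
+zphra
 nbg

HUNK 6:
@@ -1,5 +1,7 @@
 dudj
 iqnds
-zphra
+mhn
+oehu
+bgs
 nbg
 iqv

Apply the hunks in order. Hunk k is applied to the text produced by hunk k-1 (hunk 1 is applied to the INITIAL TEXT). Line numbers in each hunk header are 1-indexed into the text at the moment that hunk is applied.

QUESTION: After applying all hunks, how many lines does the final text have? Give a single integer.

Hunk 1: at line 2 remove [mbj,rohug,ivgjr] add [uhh] -> 4 lines: dudj hwsa uhh iqv
Hunk 2: at line 1 remove [hwsa,uhh] add [xdj,svyqg] -> 4 lines: dudj xdj svyqg iqv
Hunk 3: at line 1 remove [xdj,svyqg] add [xvuvq] -> 3 lines: dudj xvuvq iqv
Hunk 4: at line 1 remove [xvuvq] add [kvamr,nbg] -> 4 lines: dudj kvamr nbg iqv
Hunk 5: at line 1 remove [kvamr] add [iqnds,zphra] -> 5 lines: dudj iqnds zphra nbg iqv
Hunk 6: at line 1 remove [zphra] add [mhn,oehu,bgs] -> 7 lines: dudj iqnds mhn oehu bgs nbg iqv
Final line count: 7

Answer: 7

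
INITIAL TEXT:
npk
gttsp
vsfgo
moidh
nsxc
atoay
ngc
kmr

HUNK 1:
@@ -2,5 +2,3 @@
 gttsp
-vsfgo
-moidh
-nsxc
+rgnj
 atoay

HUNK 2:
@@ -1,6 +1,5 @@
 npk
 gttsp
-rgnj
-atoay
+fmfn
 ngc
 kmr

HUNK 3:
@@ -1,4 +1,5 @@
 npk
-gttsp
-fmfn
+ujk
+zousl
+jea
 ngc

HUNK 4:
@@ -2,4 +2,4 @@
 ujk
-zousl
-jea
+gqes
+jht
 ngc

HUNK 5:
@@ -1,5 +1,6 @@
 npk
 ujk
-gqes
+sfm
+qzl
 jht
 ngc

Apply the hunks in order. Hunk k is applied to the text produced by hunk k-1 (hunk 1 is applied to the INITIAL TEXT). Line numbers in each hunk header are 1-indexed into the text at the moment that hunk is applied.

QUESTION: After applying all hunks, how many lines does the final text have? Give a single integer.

Hunk 1: at line 2 remove [vsfgo,moidh,nsxc] add [rgnj] -> 6 lines: npk gttsp rgnj atoay ngc kmr
Hunk 2: at line 1 remove [rgnj,atoay] add [fmfn] -> 5 lines: npk gttsp fmfn ngc kmr
Hunk 3: at line 1 remove [gttsp,fmfn] add [ujk,zousl,jea] -> 6 lines: npk ujk zousl jea ngc kmr
Hunk 4: at line 2 remove [zousl,jea] add [gqes,jht] -> 6 lines: npk ujk gqes jht ngc kmr
Hunk 5: at line 1 remove [gqes] add [sfm,qzl] -> 7 lines: npk ujk sfm qzl jht ngc kmr
Final line count: 7

Answer: 7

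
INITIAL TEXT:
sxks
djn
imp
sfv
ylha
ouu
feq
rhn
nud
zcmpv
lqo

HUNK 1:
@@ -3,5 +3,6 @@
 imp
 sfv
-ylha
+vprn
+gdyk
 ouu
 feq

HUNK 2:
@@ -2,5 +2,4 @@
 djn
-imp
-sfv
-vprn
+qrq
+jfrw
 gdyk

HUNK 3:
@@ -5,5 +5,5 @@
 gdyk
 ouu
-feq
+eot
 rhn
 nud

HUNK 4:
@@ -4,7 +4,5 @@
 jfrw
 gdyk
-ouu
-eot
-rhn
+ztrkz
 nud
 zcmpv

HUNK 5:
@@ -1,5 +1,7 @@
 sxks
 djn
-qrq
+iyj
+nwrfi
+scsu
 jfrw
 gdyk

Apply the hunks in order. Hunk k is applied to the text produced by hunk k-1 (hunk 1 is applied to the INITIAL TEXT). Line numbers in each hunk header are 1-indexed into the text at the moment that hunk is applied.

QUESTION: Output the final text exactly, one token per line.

Answer: sxks
djn
iyj
nwrfi
scsu
jfrw
gdyk
ztrkz
nud
zcmpv
lqo

Derivation:
Hunk 1: at line 3 remove [ylha] add [vprn,gdyk] -> 12 lines: sxks djn imp sfv vprn gdyk ouu feq rhn nud zcmpv lqo
Hunk 2: at line 2 remove [imp,sfv,vprn] add [qrq,jfrw] -> 11 lines: sxks djn qrq jfrw gdyk ouu feq rhn nud zcmpv lqo
Hunk 3: at line 5 remove [feq] add [eot] -> 11 lines: sxks djn qrq jfrw gdyk ouu eot rhn nud zcmpv lqo
Hunk 4: at line 4 remove [ouu,eot,rhn] add [ztrkz] -> 9 lines: sxks djn qrq jfrw gdyk ztrkz nud zcmpv lqo
Hunk 5: at line 1 remove [qrq] add [iyj,nwrfi,scsu] -> 11 lines: sxks djn iyj nwrfi scsu jfrw gdyk ztrkz nud zcmpv lqo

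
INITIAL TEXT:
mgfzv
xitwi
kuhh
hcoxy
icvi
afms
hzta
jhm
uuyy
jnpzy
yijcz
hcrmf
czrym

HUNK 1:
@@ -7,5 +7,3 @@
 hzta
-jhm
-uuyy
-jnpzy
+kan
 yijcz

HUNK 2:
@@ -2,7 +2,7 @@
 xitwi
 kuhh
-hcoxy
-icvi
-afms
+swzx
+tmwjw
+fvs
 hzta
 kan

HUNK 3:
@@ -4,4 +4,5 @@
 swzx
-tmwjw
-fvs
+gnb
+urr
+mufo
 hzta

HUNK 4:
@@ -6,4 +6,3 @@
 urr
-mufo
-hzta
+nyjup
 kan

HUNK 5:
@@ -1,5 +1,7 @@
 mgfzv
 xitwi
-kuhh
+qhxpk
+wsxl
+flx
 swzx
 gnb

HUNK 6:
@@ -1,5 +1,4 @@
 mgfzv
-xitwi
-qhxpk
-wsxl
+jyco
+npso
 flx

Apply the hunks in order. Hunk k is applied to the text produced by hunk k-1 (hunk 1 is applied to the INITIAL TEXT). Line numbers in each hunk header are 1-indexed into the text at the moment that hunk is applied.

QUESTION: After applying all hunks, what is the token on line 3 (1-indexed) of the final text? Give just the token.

Answer: npso

Derivation:
Hunk 1: at line 7 remove [jhm,uuyy,jnpzy] add [kan] -> 11 lines: mgfzv xitwi kuhh hcoxy icvi afms hzta kan yijcz hcrmf czrym
Hunk 2: at line 2 remove [hcoxy,icvi,afms] add [swzx,tmwjw,fvs] -> 11 lines: mgfzv xitwi kuhh swzx tmwjw fvs hzta kan yijcz hcrmf czrym
Hunk 3: at line 4 remove [tmwjw,fvs] add [gnb,urr,mufo] -> 12 lines: mgfzv xitwi kuhh swzx gnb urr mufo hzta kan yijcz hcrmf czrym
Hunk 4: at line 6 remove [mufo,hzta] add [nyjup] -> 11 lines: mgfzv xitwi kuhh swzx gnb urr nyjup kan yijcz hcrmf czrym
Hunk 5: at line 1 remove [kuhh] add [qhxpk,wsxl,flx] -> 13 lines: mgfzv xitwi qhxpk wsxl flx swzx gnb urr nyjup kan yijcz hcrmf czrym
Hunk 6: at line 1 remove [xitwi,qhxpk,wsxl] add [jyco,npso] -> 12 lines: mgfzv jyco npso flx swzx gnb urr nyjup kan yijcz hcrmf czrym
Final line 3: npso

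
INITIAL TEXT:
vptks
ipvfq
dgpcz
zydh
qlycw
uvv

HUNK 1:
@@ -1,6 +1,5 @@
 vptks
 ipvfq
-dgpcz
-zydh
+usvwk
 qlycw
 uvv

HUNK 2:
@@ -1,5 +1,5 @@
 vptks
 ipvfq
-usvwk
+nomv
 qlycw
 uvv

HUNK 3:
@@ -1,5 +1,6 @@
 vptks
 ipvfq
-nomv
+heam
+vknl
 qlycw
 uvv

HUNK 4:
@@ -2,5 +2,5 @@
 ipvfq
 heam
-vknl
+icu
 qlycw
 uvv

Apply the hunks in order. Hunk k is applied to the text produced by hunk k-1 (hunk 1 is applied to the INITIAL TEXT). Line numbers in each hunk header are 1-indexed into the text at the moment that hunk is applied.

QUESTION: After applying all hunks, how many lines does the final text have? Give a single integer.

Answer: 6

Derivation:
Hunk 1: at line 1 remove [dgpcz,zydh] add [usvwk] -> 5 lines: vptks ipvfq usvwk qlycw uvv
Hunk 2: at line 1 remove [usvwk] add [nomv] -> 5 lines: vptks ipvfq nomv qlycw uvv
Hunk 3: at line 1 remove [nomv] add [heam,vknl] -> 6 lines: vptks ipvfq heam vknl qlycw uvv
Hunk 4: at line 2 remove [vknl] add [icu] -> 6 lines: vptks ipvfq heam icu qlycw uvv
Final line count: 6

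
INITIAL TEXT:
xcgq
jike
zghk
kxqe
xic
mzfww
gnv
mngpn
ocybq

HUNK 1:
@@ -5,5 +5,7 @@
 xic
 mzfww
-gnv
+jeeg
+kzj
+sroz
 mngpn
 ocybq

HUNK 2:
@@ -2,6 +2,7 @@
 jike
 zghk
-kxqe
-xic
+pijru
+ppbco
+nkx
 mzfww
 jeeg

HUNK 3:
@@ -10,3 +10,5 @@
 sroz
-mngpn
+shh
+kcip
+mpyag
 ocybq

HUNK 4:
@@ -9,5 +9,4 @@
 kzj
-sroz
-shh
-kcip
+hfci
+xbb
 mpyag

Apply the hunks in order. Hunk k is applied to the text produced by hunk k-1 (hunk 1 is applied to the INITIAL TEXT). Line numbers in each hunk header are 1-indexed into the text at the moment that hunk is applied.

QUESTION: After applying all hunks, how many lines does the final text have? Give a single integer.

Answer: 13

Derivation:
Hunk 1: at line 5 remove [gnv] add [jeeg,kzj,sroz] -> 11 lines: xcgq jike zghk kxqe xic mzfww jeeg kzj sroz mngpn ocybq
Hunk 2: at line 2 remove [kxqe,xic] add [pijru,ppbco,nkx] -> 12 lines: xcgq jike zghk pijru ppbco nkx mzfww jeeg kzj sroz mngpn ocybq
Hunk 3: at line 10 remove [mngpn] add [shh,kcip,mpyag] -> 14 lines: xcgq jike zghk pijru ppbco nkx mzfww jeeg kzj sroz shh kcip mpyag ocybq
Hunk 4: at line 9 remove [sroz,shh,kcip] add [hfci,xbb] -> 13 lines: xcgq jike zghk pijru ppbco nkx mzfww jeeg kzj hfci xbb mpyag ocybq
Final line count: 13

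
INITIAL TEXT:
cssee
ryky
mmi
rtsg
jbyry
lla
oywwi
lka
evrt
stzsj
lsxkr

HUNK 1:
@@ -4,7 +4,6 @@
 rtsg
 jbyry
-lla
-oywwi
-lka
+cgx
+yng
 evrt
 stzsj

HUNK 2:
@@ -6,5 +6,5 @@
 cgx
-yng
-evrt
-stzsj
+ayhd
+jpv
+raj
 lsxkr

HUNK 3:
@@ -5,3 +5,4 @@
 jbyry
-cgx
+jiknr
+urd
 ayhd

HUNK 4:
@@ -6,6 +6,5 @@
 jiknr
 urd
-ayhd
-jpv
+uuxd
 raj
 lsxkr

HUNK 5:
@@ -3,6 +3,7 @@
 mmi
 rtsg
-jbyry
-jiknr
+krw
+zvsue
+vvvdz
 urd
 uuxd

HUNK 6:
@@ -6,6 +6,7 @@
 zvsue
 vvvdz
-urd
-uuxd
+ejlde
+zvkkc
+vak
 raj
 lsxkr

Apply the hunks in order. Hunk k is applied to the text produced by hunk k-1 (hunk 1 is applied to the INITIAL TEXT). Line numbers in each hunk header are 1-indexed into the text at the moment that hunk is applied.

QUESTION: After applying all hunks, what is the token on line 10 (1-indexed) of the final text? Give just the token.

Answer: vak

Derivation:
Hunk 1: at line 4 remove [lla,oywwi,lka] add [cgx,yng] -> 10 lines: cssee ryky mmi rtsg jbyry cgx yng evrt stzsj lsxkr
Hunk 2: at line 6 remove [yng,evrt,stzsj] add [ayhd,jpv,raj] -> 10 lines: cssee ryky mmi rtsg jbyry cgx ayhd jpv raj lsxkr
Hunk 3: at line 5 remove [cgx] add [jiknr,urd] -> 11 lines: cssee ryky mmi rtsg jbyry jiknr urd ayhd jpv raj lsxkr
Hunk 4: at line 6 remove [ayhd,jpv] add [uuxd] -> 10 lines: cssee ryky mmi rtsg jbyry jiknr urd uuxd raj lsxkr
Hunk 5: at line 3 remove [jbyry,jiknr] add [krw,zvsue,vvvdz] -> 11 lines: cssee ryky mmi rtsg krw zvsue vvvdz urd uuxd raj lsxkr
Hunk 6: at line 6 remove [urd,uuxd] add [ejlde,zvkkc,vak] -> 12 lines: cssee ryky mmi rtsg krw zvsue vvvdz ejlde zvkkc vak raj lsxkr
Final line 10: vak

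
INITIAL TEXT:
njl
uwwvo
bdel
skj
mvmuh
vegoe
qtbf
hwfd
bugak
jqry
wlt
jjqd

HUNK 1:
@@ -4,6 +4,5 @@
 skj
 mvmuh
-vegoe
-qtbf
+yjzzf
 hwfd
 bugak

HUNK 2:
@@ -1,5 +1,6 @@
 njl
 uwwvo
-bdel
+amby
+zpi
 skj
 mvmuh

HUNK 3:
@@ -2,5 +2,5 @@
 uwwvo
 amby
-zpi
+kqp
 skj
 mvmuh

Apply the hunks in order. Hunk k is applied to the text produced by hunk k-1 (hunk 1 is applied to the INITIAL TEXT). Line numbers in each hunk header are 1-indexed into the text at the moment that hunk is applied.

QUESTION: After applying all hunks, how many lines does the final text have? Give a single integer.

Answer: 12

Derivation:
Hunk 1: at line 4 remove [vegoe,qtbf] add [yjzzf] -> 11 lines: njl uwwvo bdel skj mvmuh yjzzf hwfd bugak jqry wlt jjqd
Hunk 2: at line 1 remove [bdel] add [amby,zpi] -> 12 lines: njl uwwvo amby zpi skj mvmuh yjzzf hwfd bugak jqry wlt jjqd
Hunk 3: at line 2 remove [zpi] add [kqp] -> 12 lines: njl uwwvo amby kqp skj mvmuh yjzzf hwfd bugak jqry wlt jjqd
Final line count: 12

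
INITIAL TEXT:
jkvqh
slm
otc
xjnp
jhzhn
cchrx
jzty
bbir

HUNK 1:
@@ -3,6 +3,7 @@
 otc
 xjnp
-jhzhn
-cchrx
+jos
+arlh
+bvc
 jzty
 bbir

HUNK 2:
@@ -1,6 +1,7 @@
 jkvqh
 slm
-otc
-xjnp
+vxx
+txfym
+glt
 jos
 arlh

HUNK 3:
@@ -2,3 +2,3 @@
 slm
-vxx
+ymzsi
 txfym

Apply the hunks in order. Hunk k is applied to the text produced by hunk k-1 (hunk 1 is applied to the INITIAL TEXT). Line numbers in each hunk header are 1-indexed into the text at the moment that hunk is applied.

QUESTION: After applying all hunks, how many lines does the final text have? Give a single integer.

Hunk 1: at line 3 remove [jhzhn,cchrx] add [jos,arlh,bvc] -> 9 lines: jkvqh slm otc xjnp jos arlh bvc jzty bbir
Hunk 2: at line 1 remove [otc,xjnp] add [vxx,txfym,glt] -> 10 lines: jkvqh slm vxx txfym glt jos arlh bvc jzty bbir
Hunk 3: at line 2 remove [vxx] add [ymzsi] -> 10 lines: jkvqh slm ymzsi txfym glt jos arlh bvc jzty bbir
Final line count: 10

Answer: 10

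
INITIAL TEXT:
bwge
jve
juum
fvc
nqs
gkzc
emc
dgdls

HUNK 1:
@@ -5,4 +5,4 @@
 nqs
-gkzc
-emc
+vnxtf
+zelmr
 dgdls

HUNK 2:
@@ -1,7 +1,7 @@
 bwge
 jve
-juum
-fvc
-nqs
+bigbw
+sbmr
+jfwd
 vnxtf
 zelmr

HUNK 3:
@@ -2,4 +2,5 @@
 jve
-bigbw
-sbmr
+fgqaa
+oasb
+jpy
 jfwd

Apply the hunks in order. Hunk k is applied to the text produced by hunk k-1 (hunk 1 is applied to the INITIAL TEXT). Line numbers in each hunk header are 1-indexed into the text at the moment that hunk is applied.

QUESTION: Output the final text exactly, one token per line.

Answer: bwge
jve
fgqaa
oasb
jpy
jfwd
vnxtf
zelmr
dgdls

Derivation:
Hunk 1: at line 5 remove [gkzc,emc] add [vnxtf,zelmr] -> 8 lines: bwge jve juum fvc nqs vnxtf zelmr dgdls
Hunk 2: at line 1 remove [juum,fvc,nqs] add [bigbw,sbmr,jfwd] -> 8 lines: bwge jve bigbw sbmr jfwd vnxtf zelmr dgdls
Hunk 3: at line 2 remove [bigbw,sbmr] add [fgqaa,oasb,jpy] -> 9 lines: bwge jve fgqaa oasb jpy jfwd vnxtf zelmr dgdls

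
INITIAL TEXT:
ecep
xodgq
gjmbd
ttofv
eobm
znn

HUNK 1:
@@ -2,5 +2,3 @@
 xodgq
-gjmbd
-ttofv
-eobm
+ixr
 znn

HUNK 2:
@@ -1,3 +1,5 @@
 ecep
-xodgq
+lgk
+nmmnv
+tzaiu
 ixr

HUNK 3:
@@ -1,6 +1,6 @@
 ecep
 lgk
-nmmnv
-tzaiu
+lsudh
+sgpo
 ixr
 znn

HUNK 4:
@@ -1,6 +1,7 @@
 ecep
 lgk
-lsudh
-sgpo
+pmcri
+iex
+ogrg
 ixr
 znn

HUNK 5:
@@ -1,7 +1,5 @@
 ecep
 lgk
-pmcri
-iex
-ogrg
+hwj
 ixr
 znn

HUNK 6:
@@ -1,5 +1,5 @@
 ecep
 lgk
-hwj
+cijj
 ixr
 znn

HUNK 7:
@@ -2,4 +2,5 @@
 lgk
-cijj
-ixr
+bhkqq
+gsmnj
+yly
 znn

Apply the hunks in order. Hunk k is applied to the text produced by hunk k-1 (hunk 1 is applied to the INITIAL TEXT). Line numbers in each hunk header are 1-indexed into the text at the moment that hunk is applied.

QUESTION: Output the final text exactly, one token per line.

Hunk 1: at line 2 remove [gjmbd,ttofv,eobm] add [ixr] -> 4 lines: ecep xodgq ixr znn
Hunk 2: at line 1 remove [xodgq] add [lgk,nmmnv,tzaiu] -> 6 lines: ecep lgk nmmnv tzaiu ixr znn
Hunk 3: at line 1 remove [nmmnv,tzaiu] add [lsudh,sgpo] -> 6 lines: ecep lgk lsudh sgpo ixr znn
Hunk 4: at line 1 remove [lsudh,sgpo] add [pmcri,iex,ogrg] -> 7 lines: ecep lgk pmcri iex ogrg ixr znn
Hunk 5: at line 1 remove [pmcri,iex,ogrg] add [hwj] -> 5 lines: ecep lgk hwj ixr znn
Hunk 6: at line 1 remove [hwj] add [cijj] -> 5 lines: ecep lgk cijj ixr znn
Hunk 7: at line 2 remove [cijj,ixr] add [bhkqq,gsmnj,yly] -> 6 lines: ecep lgk bhkqq gsmnj yly znn

Answer: ecep
lgk
bhkqq
gsmnj
yly
znn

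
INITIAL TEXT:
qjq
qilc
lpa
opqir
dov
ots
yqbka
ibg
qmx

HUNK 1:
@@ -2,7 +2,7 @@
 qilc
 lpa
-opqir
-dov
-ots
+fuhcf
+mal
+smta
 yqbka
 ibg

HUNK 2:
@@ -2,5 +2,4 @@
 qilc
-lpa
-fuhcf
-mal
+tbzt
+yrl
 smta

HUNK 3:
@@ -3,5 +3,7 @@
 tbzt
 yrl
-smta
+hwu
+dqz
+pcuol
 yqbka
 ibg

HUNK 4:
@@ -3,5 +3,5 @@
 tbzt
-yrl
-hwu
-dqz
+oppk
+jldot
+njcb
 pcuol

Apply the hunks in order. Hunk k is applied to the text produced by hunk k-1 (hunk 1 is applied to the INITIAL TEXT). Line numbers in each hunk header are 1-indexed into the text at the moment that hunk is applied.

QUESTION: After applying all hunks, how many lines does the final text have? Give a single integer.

Answer: 10

Derivation:
Hunk 1: at line 2 remove [opqir,dov,ots] add [fuhcf,mal,smta] -> 9 lines: qjq qilc lpa fuhcf mal smta yqbka ibg qmx
Hunk 2: at line 2 remove [lpa,fuhcf,mal] add [tbzt,yrl] -> 8 lines: qjq qilc tbzt yrl smta yqbka ibg qmx
Hunk 3: at line 3 remove [smta] add [hwu,dqz,pcuol] -> 10 lines: qjq qilc tbzt yrl hwu dqz pcuol yqbka ibg qmx
Hunk 4: at line 3 remove [yrl,hwu,dqz] add [oppk,jldot,njcb] -> 10 lines: qjq qilc tbzt oppk jldot njcb pcuol yqbka ibg qmx
Final line count: 10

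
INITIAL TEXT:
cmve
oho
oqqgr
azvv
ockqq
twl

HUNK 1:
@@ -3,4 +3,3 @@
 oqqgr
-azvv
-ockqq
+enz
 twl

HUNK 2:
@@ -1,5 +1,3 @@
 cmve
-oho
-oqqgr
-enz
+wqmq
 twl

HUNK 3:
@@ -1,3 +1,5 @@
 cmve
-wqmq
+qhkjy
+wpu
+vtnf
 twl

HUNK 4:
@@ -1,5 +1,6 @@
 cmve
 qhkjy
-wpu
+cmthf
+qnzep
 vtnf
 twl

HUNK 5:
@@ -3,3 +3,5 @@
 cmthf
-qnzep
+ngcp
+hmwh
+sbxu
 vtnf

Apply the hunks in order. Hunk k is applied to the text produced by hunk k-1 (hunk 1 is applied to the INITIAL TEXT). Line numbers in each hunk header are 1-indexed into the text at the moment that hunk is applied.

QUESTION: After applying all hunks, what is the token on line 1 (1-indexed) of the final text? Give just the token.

Answer: cmve

Derivation:
Hunk 1: at line 3 remove [azvv,ockqq] add [enz] -> 5 lines: cmve oho oqqgr enz twl
Hunk 2: at line 1 remove [oho,oqqgr,enz] add [wqmq] -> 3 lines: cmve wqmq twl
Hunk 3: at line 1 remove [wqmq] add [qhkjy,wpu,vtnf] -> 5 lines: cmve qhkjy wpu vtnf twl
Hunk 4: at line 1 remove [wpu] add [cmthf,qnzep] -> 6 lines: cmve qhkjy cmthf qnzep vtnf twl
Hunk 5: at line 3 remove [qnzep] add [ngcp,hmwh,sbxu] -> 8 lines: cmve qhkjy cmthf ngcp hmwh sbxu vtnf twl
Final line 1: cmve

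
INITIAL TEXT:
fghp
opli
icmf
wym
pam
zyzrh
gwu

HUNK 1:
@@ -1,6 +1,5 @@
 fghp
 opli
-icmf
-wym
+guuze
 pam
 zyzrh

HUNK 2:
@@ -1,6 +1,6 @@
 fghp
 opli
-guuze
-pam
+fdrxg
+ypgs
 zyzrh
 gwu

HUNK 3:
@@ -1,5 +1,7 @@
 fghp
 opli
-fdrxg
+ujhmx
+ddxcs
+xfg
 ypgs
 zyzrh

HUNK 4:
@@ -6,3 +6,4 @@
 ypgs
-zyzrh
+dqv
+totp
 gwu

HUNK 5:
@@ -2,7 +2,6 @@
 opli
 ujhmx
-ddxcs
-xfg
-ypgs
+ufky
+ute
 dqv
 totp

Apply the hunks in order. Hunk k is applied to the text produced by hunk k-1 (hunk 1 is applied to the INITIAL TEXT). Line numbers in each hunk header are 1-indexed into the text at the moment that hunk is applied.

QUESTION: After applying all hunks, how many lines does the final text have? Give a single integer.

Answer: 8

Derivation:
Hunk 1: at line 1 remove [icmf,wym] add [guuze] -> 6 lines: fghp opli guuze pam zyzrh gwu
Hunk 2: at line 1 remove [guuze,pam] add [fdrxg,ypgs] -> 6 lines: fghp opli fdrxg ypgs zyzrh gwu
Hunk 3: at line 1 remove [fdrxg] add [ujhmx,ddxcs,xfg] -> 8 lines: fghp opli ujhmx ddxcs xfg ypgs zyzrh gwu
Hunk 4: at line 6 remove [zyzrh] add [dqv,totp] -> 9 lines: fghp opli ujhmx ddxcs xfg ypgs dqv totp gwu
Hunk 5: at line 2 remove [ddxcs,xfg,ypgs] add [ufky,ute] -> 8 lines: fghp opli ujhmx ufky ute dqv totp gwu
Final line count: 8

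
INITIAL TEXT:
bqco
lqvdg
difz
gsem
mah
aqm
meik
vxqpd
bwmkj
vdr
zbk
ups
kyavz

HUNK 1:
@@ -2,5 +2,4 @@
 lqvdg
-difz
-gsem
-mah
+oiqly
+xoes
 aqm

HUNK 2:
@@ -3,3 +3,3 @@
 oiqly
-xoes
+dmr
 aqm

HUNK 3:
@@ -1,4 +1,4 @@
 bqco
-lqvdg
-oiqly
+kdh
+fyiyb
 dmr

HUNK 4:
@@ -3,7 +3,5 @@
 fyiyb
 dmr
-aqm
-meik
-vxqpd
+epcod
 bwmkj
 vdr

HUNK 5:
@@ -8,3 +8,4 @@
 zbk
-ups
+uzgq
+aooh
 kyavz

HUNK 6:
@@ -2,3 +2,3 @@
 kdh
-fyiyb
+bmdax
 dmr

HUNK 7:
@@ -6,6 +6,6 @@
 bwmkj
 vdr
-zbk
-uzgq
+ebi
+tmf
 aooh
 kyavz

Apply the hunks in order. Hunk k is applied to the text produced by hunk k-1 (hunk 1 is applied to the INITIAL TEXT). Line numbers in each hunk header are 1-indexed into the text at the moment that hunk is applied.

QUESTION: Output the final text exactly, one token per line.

Answer: bqco
kdh
bmdax
dmr
epcod
bwmkj
vdr
ebi
tmf
aooh
kyavz

Derivation:
Hunk 1: at line 2 remove [difz,gsem,mah] add [oiqly,xoes] -> 12 lines: bqco lqvdg oiqly xoes aqm meik vxqpd bwmkj vdr zbk ups kyavz
Hunk 2: at line 3 remove [xoes] add [dmr] -> 12 lines: bqco lqvdg oiqly dmr aqm meik vxqpd bwmkj vdr zbk ups kyavz
Hunk 3: at line 1 remove [lqvdg,oiqly] add [kdh,fyiyb] -> 12 lines: bqco kdh fyiyb dmr aqm meik vxqpd bwmkj vdr zbk ups kyavz
Hunk 4: at line 3 remove [aqm,meik,vxqpd] add [epcod] -> 10 lines: bqco kdh fyiyb dmr epcod bwmkj vdr zbk ups kyavz
Hunk 5: at line 8 remove [ups] add [uzgq,aooh] -> 11 lines: bqco kdh fyiyb dmr epcod bwmkj vdr zbk uzgq aooh kyavz
Hunk 6: at line 2 remove [fyiyb] add [bmdax] -> 11 lines: bqco kdh bmdax dmr epcod bwmkj vdr zbk uzgq aooh kyavz
Hunk 7: at line 6 remove [zbk,uzgq] add [ebi,tmf] -> 11 lines: bqco kdh bmdax dmr epcod bwmkj vdr ebi tmf aooh kyavz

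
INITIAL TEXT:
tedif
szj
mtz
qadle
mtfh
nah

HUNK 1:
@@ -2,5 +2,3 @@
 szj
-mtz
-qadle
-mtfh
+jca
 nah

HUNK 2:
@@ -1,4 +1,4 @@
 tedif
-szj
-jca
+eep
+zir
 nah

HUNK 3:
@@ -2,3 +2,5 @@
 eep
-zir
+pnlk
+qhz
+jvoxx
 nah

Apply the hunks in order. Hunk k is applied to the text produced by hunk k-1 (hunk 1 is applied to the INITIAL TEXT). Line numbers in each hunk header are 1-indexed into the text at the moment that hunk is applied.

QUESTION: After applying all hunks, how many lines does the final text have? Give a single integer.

Answer: 6

Derivation:
Hunk 1: at line 2 remove [mtz,qadle,mtfh] add [jca] -> 4 lines: tedif szj jca nah
Hunk 2: at line 1 remove [szj,jca] add [eep,zir] -> 4 lines: tedif eep zir nah
Hunk 3: at line 2 remove [zir] add [pnlk,qhz,jvoxx] -> 6 lines: tedif eep pnlk qhz jvoxx nah
Final line count: 6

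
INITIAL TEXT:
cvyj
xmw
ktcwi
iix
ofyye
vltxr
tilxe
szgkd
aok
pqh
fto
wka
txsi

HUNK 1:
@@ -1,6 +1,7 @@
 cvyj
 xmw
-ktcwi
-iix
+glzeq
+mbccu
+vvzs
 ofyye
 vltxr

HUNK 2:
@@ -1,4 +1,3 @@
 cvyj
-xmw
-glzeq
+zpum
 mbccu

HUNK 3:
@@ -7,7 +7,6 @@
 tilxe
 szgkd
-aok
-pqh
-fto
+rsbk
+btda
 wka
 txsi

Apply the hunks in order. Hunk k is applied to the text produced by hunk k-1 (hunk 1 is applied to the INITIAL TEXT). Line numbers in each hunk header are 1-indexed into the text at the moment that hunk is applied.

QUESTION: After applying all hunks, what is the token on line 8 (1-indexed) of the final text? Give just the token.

Hunk 1: at line 1 remove [ktcwi,iix] add [glzeq,mbccu,vvzs] -> 14 lines: cvyj xmw glzeq mbccu vvzs ofyye vltxr tilxe szgkd aok pqh fto wka txsi
Hunk 2: at line 1 remove [xmw,glzeq] add [zpum] -> 13 lines: cvyj zpum mbccu vvzs ofyye vltxr tilxe szgkd aok pqh fto wka txsi
Hunk 3: at line 7 remove [aok,pqh,fto] add [rsbk,btda] -> 12 lines: cvyj zpum mbccu vvzs ofyye vltxr tilxe szgkd rsbk btda wka txsi
Final line 8: szgkd

Answer: szgkd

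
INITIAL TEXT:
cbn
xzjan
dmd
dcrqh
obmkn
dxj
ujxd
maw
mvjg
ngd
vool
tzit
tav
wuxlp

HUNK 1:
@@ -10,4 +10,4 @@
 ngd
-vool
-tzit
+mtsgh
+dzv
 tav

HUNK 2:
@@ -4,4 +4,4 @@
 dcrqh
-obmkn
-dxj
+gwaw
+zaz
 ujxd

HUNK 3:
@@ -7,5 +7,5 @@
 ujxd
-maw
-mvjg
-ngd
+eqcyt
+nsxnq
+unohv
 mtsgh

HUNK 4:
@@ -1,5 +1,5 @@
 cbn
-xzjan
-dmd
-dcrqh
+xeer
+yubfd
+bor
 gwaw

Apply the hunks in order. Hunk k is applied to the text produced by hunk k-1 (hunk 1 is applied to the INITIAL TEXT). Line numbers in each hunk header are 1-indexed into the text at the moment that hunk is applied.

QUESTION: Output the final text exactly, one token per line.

Answer: cbn
xeer
yubfd
bor
gwaw
zaz
ujxd
eqcyt
nsxnq
unohv
mtsgh
dzv
tav
wuxlp

Derivation:
Hunk 1: at line 10 remove [vool,tzit] add [mtsgh,dzv] -> 14 lines: cbn xzjan dmd dcrqh obmkn dxj ujxd maw mvjg ngd mtsgh dzv tav wuxlp
Hunk 2: at line 4 remove [obmkn,dxj] add [gwaw,zaz] -> 14 lines: cbn xzjan dmd dcrqh gwaw zaz ujxd maw mvjg ngd mtsgh dzv tav wuxlp
Hunk 3: at line 7 remove [maw,mvjg,ngd] add [eqcyt,nsxnq,unohv] -> 14 lines: cbn xzjan dmd dcrqh gwaw zaz ujxd eqcyt nsxnq unohv mtsgh dzv tav wuxlp
Hunk 4: at line 1 remove [xzjan,dmd,dcrqh] add [xeer,yubfd,bor] -> 14 lines: cbn xeer yubfd bor gwaw zaz ujxd eqcyt nsxnq unohv mtsgh dzv tav wuxlp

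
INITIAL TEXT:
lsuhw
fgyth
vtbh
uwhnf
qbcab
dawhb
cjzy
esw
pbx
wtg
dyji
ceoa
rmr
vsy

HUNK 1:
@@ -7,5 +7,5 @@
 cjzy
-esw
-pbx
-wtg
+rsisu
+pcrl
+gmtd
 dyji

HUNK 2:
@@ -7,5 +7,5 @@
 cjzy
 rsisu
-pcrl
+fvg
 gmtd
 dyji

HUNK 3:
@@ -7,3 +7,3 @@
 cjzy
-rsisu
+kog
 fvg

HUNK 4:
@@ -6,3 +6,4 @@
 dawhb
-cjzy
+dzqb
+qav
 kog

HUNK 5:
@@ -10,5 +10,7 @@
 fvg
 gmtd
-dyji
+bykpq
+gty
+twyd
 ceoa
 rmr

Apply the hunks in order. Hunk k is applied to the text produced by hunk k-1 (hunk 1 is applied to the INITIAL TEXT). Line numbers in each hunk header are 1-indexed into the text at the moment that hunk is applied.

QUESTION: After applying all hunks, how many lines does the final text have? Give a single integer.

Hunk 1: at line 7 remove [esw,pbx,wtg] add [rsisu,pcrl,gmtd] -> 14 lines: lsuhw fgyth vtbh uwhnf qbcab dawhb cjzy rsisu pcrl gmtd dyji ceoa rmr vsy
Hunk 2: at line 7 remove [pcrl] add [fvg] -> 14 lines: lsuhw fgyth vtbh uwhnf qbcab dawhb cjzy rsisu fvg gmtd dyji ceoa rmr vsy
Hunk 3: at line 7 remove [rsisu] add [kog] -> 14 lines: lsuhw fgyth vtbh uwhnf qbcab dawhb cjzy kog fvg gmtd dyji ceoa rmr vsy
Hunk 4: at line 6 remove [cjzy] add [dzqb,qav] -> 15 lines: lsuhw fgyth vtbh uwhnf qbcab dawhb dzqb qav kog fvg gmtd dyji ceoa rmr vsy
Hunk 5: at line 10 remove [dyji] add [bykpq,gty,twyd] -> 17 lines: lsuhw fgyth vtbh uwhnf qbcab dawhb dzqb qav kog fvg gmtd bykpq gty twyd ceoa rmr vsy
Final line count: 17

Answer: 17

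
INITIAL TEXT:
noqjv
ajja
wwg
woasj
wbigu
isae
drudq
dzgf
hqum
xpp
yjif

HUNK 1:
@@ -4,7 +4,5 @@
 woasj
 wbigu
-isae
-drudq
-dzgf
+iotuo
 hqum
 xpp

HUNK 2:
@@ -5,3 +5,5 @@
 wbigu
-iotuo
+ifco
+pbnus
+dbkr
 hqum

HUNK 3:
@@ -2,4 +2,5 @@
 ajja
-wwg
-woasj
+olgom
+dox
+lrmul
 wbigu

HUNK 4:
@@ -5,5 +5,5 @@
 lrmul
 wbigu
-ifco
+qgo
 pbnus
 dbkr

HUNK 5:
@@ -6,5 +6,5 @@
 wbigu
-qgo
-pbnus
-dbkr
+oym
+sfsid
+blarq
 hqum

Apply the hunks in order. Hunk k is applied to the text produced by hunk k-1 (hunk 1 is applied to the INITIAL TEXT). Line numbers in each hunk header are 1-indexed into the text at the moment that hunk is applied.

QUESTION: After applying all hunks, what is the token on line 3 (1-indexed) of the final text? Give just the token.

Answer: olgom

Derivation:
Hunk 1: at line 4 remove [isae,drudq,dzgf] add [iotuo] -> 9 lines: noqjv ajja wwg woasj wbigu iotuo hqum xpp yjif
Hunk 2: at line 5 remove [iotuo] add [ifco,pbnus,dbkr] -> 11 lines: noqjv ajja wwg woasj wbigu ifco pbnus dbkr hqum xpp yjif
Hunk 3: at line 2 remove [wwg,woasj] add [olgom,dox,lrmul] -> 12 lines: noqjv ajja olgom dox lrmul wbigu ifco pbnus dbkr hqum xpp yjif
Hunk 4: at line 5 remove [ifco] add [qgo] -> 12 lines: noqjv ajja olgom dox lrmul wbigu qgo pbnus dbkr hqum xpp yjif
Hunk 5: at line 6 remove [qgo,pbnus,dbkr] add [oym,sfsid,blarq] -> 12 lines: noqjv ajja olgom dox lrmul wbigu oym sfsid blarq hqum xpp yjif
Final line 3: olgom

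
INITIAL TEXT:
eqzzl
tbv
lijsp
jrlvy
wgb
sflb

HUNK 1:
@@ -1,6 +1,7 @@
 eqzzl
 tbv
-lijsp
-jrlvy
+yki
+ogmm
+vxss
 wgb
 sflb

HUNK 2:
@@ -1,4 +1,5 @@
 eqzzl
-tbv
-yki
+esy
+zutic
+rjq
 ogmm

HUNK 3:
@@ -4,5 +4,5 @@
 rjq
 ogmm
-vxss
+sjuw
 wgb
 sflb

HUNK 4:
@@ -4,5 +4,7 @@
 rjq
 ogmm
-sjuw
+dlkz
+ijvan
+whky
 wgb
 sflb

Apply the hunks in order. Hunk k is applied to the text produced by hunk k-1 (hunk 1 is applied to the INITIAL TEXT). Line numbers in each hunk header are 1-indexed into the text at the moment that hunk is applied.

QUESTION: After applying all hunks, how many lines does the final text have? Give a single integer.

Answer: 10

Derivation:
Hunk 1: at line 1 remove [lijsp,jrlvy] add [yki,ogmm,vxss] -> 7 lines: eqzzl tbv yki ogmm vxss wgb sflb
Hunk 2: at line 1 remove [tbv,yki] add [esy,zutic,rjq] -> 8 lines: eqzzl esy zutic rjq ogmm vxss wgb sflb
Hunk 3: at line 4 remove [vxss] add [sjuw] -> 8 lines: eqzzl esy zutic rjq ogmm sjuw wgb sflb
Hunk 4: at line 4 remove [sjuw] add [dlkz,ijvan,whky] -> 10 lines: eqzzl esy zutic rjq ogmm dlkz ijvan whky wgb sflb
Final line count: 10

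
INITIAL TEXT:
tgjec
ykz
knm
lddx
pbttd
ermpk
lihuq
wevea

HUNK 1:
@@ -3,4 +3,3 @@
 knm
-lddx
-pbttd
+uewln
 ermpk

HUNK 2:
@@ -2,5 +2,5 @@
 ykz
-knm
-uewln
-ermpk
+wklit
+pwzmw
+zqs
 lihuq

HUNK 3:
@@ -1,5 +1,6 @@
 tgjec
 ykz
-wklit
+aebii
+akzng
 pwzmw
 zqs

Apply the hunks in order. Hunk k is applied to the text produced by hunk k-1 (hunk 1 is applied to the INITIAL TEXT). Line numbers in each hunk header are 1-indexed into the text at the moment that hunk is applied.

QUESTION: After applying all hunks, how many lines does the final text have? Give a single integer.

Hunk 1: at line 3 remove [lddx,pbttd] add [uewln] -> 7 lines: tgjec ykz knm uewln ermpk lihuq wevea
Hunk 2: at line 2 remove [knm,uewln,ermpk] add [wklit,pwzmw,zqs] -> 7 lines: tgjec ykz wklit pwzmw zqs lihuq wevea
Hunk 3: at line 1 remove [wklit] add [aebii,akzng] -> 8 lines: tgjec ykz aebii akzng pwzmw zqs lihuq wevea
Final line count: 8

Answer: 8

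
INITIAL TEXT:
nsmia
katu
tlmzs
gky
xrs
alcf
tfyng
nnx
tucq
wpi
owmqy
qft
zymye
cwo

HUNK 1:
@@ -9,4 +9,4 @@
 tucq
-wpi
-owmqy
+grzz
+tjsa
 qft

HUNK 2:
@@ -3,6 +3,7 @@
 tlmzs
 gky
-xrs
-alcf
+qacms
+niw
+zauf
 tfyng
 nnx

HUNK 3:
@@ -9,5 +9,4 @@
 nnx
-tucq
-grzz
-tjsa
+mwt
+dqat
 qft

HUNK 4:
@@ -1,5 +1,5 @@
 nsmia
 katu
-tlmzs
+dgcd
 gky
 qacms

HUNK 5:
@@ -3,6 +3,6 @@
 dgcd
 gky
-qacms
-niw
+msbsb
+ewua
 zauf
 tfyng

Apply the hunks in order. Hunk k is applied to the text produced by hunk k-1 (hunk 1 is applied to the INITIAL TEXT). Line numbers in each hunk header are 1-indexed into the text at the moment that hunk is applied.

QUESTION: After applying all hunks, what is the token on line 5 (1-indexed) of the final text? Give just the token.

Answer: msbsb

Derivation:
Hunk 1: at line 9 remove [wpi,owmqy] add [grzz,tjsa] -> 14 lines: nsmia katu tlmzs gky xrs alcf tfyng nnx tucq grzz tjsa qft zymye cwo
Hunk 2: at line 3 remove [xrs,alcf] add [qacms,niw,zauf] -> 15 lines: nsmia katu tlmzs gky qacms niw zauf tfyng nnx tucq grzz tjsa qft zymye cwo
Hunk 3: at line 9 remove [tucq,grzz,tjsa] add [mwt,dqat] -> 14 lines: nsmia katu tlmzs gky qacms niw zauf tfyng nnx mwt dqat qft zymye cwo
Hunk 4: at line 1 remove [tlmzs] add [dgcd] -> 14 lines: nsmia katu dgcd gky qacms niw zauf tfyng nnx mwt dqat qft zymye cwo
Hunk 5: at line 3 remove [qacms,niw] add [msbsb,ewua] -> 14 lines: nsmia katu dgcd gky msbsb ewua zauf tfyng nnx mwt dqat qft zymye cwo
Final line 5: msbsb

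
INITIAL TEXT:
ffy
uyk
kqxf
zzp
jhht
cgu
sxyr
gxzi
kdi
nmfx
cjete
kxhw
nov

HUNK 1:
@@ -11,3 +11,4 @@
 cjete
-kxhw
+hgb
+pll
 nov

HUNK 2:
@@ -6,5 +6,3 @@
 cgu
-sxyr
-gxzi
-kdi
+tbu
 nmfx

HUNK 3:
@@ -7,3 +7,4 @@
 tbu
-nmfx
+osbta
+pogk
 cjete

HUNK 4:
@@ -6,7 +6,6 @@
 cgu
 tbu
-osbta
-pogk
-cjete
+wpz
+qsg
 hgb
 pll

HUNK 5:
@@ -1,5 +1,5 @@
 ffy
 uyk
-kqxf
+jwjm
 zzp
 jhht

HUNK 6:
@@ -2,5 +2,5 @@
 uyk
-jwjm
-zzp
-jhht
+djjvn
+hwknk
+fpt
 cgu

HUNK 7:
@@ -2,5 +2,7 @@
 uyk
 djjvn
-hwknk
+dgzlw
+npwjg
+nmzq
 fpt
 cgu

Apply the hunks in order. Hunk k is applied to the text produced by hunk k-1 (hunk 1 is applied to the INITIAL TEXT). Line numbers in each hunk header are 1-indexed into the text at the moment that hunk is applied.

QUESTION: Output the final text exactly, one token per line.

Answer: ffy
uyk
djjvn
dgzlw
npwjg
nmzq
fpt
cgu
tbu
wpz
qsg
hgb
pll
nov

Derivation:
Hunk 1: at line 11 remove [kxhw] add [hgb,pll] -> 14 lines: ffy uyk kqxf zzp jhht cgu sxyr gxzi kdi nmfx cjete hgb pll nov
Hunk 2: at line 6 remove [sxyr,gxzi,kdi] add [tbu] -> 12 lines: ffy uyk kqxf zzp jhht cgu tbu nmfx cjete hgb pll nov
Hunk 3: at line 7 remove [nmfx] add [osbta,pogk] -> 13 lines: ffy uyk kqxf zzp jhht cgu tbu osbta pogk cjete hgb pll nov
Hunk 4: at line 6 remove [osbta,pogk,cjete] add [wpz,qsg] -> 12 lines: ffy uyk kqxf zzp jhht cgu tbu wpz qsg hgb pll nov
Hunk 5: at line 1 remove [kqxf] add [jwjm] -> 12 lines: ffy uyk jwjm zzp jhht cgu tbu wpz qsg hgb pll nov
Hunk 6: at line 2 remove [jwjm,zzp,jhht] add [djjvn,hwknk,fpt] -> 12 lines: ffy uyk djjvn hwknk fpt cgu tbu wpz qsg hgb pll nov
Hunk 7: at line 2 remove [hwknk] add [dgzlw,npwjg,nmzq] -> 14 lines: ffy uyk djjvn dgzlw npwjg nmzq fpt cgu tbu wpz qsg hgb pll nov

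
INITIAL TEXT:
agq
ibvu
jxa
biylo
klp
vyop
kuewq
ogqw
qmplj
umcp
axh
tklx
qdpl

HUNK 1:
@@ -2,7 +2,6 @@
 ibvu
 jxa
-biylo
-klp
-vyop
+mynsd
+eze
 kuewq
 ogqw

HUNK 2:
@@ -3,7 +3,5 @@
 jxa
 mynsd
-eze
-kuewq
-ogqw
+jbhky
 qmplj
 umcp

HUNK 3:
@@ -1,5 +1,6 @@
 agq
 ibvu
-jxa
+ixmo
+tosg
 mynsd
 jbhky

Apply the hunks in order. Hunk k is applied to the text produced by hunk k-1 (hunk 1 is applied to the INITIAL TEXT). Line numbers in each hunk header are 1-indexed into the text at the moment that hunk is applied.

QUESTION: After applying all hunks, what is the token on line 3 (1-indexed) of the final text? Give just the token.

Hunk 1: at line 2 remove [biylo,klp,vyop] add [mynsd,eze] -> 12 lines: agq ibvu jxa mynsd eze kuewq ogqw qmplj umcp axh tklx qdpl
Hunk 2: at line 3 remove [eze,kuewq,ogqw] add [jbhky] -> 10 lines: agq ibvu jxa mynsd jbhky qmplj umcp axh tklx qdpl
Hunk 3: at line 1 remove [jxa] add [ixmo,tosg] -> 11 lines: agq ibvu ixmo tosg mynsd jbhky qmplj umcp axh tklx qdpl
Final line 3: ixmo

Answer: ixmo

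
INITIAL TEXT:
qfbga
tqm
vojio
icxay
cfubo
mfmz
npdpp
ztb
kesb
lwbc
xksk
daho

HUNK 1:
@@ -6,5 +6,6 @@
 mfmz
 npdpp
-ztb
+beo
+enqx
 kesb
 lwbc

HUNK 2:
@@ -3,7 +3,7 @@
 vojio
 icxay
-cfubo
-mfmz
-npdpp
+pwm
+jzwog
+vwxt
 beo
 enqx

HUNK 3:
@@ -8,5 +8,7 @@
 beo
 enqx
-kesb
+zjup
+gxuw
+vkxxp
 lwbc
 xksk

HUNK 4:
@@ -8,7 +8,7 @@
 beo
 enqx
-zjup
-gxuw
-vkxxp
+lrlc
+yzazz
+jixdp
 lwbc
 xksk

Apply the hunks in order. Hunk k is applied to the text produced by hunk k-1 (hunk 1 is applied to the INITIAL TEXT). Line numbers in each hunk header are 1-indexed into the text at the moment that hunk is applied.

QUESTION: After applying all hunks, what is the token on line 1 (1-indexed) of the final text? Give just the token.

Answer: qfbga

Derivation:
Hunk 1: at line 6 remove [ztb] add [beo,enqx] -> 13 lines: qfbga tqm vojio icxay cfubo mfmz npdpp beo enqx kesb lwbc xksk daho
Hunk 2: at line 3 remove [cfubo,mfmz,npdpp] add [pwm,jzwog,vwxt] -> 13 lines: qfbga tqm vojio icxay pwm jzwog vwxt beo enqx kesb lwbc xksk daho
Hunk 3: at line 8 remove [kesb] add [zjup,gxuw,vkxxp] -> 15 lines: qfbga tqm vojio icxay pwm jzwog vwxt beo enqx zjup gxuw vkxxp lwbc xksk daho
Hunk 4: at line 8 remove [zjup,gxuw,vkxxp] add [lrlc,yzazz,jixdp] -> 15 lines: qfbga tqm vojio icxay pwm jzwog vwxt beo enqx lrlc yzazz jixdp lwbc xksk daho
Final line 1: qfbga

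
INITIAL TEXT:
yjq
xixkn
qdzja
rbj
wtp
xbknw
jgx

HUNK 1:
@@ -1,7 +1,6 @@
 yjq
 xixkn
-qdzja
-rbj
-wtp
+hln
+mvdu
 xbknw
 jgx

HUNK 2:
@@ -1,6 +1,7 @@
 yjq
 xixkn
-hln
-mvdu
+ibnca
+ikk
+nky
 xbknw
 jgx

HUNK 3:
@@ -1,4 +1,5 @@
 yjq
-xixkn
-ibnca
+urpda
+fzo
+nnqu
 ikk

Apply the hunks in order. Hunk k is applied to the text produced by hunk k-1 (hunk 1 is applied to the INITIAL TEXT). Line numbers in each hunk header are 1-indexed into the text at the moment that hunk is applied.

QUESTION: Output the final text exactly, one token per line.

Answer: yjq
urpda
fzo
nnqu
ikk
nky
xbknw
jgx

Derivation:
Hunk 1: at line 1 remove [qdzja,rbj,wtp] add [hln,mvdu] -> 6 lines: yjq xixkn hln mvdu xbknw jgx
Hunk 2: at line 1 remove [hln,mvdu] add [ibnca,ikk,nky] -> 7 lines: yjq xixkn ibnca ikk nky xbknw jgx
Hunk 3: at line 1 remove [xixkn,ibnca] add [urpda,fzo,nnqu] -> 8 lines: yjq urpda fzo nnqu ikk nky xbknw jgx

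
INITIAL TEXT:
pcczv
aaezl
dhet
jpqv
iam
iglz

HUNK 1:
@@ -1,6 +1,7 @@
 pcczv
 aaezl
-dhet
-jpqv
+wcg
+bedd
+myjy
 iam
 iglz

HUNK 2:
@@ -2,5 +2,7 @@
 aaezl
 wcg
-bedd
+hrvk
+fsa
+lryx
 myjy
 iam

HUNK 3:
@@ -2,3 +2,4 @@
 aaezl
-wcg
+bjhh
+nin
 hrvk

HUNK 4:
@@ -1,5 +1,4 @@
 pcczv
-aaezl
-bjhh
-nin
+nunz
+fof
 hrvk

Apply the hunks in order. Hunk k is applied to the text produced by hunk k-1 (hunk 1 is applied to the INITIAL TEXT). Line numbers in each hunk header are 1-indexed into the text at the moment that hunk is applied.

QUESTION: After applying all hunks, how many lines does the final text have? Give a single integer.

Answer: 9

Derivation:
Hunk 1: at line 1 remove [dhet,jpqv] add [wcg,bedd,myjy] -> 7 lines: pcczv aaezl wcg bedd myjy iam iglz
Hunk 2: at line 2 remove [bedd] add [hrvk,fsa,lryx] -> 9 lines: pcczv aaezl wcg hrvk fsa lryx myjy iam iglz
Hunk 3: at line 2 remove [wcg] add [bjhh,nin] -> 10 lines: pcczv aaezl bjhh nin hrvk fsa lryx myjy iam iglz
Hunk 4: at line 1 remove [aaezl,bjhh,nin] add [nunz,fof] -> 9 lines: pcczv nunz fof hrvk fsa lryx myjy iam iglz
Final line count: 9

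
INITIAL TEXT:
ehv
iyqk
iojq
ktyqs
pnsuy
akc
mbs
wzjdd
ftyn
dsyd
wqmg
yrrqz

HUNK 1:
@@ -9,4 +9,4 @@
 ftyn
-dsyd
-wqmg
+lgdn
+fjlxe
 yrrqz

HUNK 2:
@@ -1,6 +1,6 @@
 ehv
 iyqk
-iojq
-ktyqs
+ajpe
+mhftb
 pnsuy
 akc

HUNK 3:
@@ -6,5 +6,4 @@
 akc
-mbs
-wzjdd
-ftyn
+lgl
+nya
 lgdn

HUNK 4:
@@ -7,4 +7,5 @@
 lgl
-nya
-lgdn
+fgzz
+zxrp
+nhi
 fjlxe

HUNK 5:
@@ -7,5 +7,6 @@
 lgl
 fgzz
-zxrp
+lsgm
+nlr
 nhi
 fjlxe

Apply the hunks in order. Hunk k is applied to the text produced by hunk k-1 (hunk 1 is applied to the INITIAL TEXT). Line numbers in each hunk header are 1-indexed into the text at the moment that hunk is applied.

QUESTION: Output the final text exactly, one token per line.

Hunk 1: at line 9 remove [dsyd,wqmg] add [lgdn,fjlxe] -> 12 lines: ehv iyqk iojq ktyqs pnsuy akc mbs wzjdd ftyn lgdn fjlxe yrrqz
Hunk 2: at line 1 remove [iojq,ktyqs] add [ajpe,mhftb] -> 12 lines: ehv iyqk ajpe mhftb pnsuy akc mbs wzjdd ftyn lgdn fjlxe yrrqz
Hunk 3: at line 6 remove [mbs,wzjdd,ftyn] add [lgl,nya] -> 11 lines: ehv iyqk ajpe mhftb pnsuy akc lgl nya lgdn fjlxe yrrqz
Hunk 4: at line 7 remove [nya,lgdn] add [fgzz,zxrp,nhi] -> 12 lines: ehv iyqk ajpe mhftb pnsuy akc lgl fgzz zxrp nhi fjlxe yrrqz
Hunk 5: at line 7 remove [zxrp] add [lsgm,nlr] -> 13 lines: ehv iyqk ajpe mhftb pnsuy akc lgl fgzz lsgm nlr nhi fjlxe yrrqz

Answer: ehv
iyqk
ajpe
mhftb
pnsuy
akc
lgl
fgzz
lsgm
nlr
nhi
fjlxe
yrrqz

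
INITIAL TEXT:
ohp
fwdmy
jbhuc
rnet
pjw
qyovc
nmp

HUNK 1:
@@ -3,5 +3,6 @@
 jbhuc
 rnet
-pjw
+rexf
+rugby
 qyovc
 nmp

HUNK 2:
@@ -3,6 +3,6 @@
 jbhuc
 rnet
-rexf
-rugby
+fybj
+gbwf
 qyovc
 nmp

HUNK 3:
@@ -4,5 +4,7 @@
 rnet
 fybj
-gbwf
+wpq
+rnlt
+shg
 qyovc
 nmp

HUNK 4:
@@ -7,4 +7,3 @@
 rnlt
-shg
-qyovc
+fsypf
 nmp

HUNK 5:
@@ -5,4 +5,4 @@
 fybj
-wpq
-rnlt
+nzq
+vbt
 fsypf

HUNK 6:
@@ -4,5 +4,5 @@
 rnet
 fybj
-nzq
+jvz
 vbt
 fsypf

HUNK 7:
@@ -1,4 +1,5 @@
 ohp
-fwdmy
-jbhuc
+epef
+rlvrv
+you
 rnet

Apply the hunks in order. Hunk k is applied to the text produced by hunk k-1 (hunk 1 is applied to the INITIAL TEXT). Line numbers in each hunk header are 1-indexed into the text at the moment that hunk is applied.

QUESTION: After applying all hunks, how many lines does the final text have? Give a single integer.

Answer: 10

Derivation:
Hunk 1: at line 3 remove [pjw] add [rexf,rugby] -> 8 lines: ohp fwdmy jbhuc rnet rexf rugby qyovc nmp
Hunk 2: at line 3 remove [rexf,rugby] add [fybj,gbwf] -> 8 lines: ohp fwdmy jbhuc rnet fybj gbwf qyovc nmp
Hunk 3: at line 4 remove [gbwf] add [wpq,rnlt,shg] -> 10 lines: ohp fwdmy jbhuc rnet fybj wpq rnlt shg qyovc nmp
Hunk 4: at line 7 remove [shg,qyovc] add [fsypf] -> 9 lines: ohp fwdmy jbhuc rnet fybj wpq rnlt fsypf nmp
Hunk 5: at line 5 remove [wpq,rnlt] add [nzq,vbt] -> 9 lines: ohp fwdmy jbhuc rnet fybj nzq vbt fsypf nmp
Hunk 6: at line 4 remove [nzq] add [jvz] -> 9 lines: ohp fwdmy jbhuc rnet fybj jvz vbt fsypf nmp
Hunk 7: at line 1 remove [fwdmy,jbhuc] add [epef,rlvrv,you] -> 10 lines: ohp epef rlvrv you rnet fybj jvz vbt fsypf nmp
Final line count: 10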